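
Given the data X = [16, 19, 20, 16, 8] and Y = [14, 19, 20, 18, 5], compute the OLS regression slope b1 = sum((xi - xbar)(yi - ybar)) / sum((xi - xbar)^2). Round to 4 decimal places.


The sample means are xbar = 15.8000 and ybar = 15.2000.
Compute S_xx = 88.8000 and S_xy = 112.2000.
Slope b1 = S_xy / S_xx = 112.2000 / 88.8000 = 1.2635.

1.2635


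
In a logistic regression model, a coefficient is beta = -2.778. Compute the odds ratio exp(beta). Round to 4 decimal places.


exp(-2.778) = 0.0622.
So the odds ratio is 0.0622.

0.0622


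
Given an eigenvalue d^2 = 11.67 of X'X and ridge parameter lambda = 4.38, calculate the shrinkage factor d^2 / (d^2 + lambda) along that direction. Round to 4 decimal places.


Compute the denominator: 11.67 + 4.38 = 16.0500.
Shrinkage factor = 11.67 / 16.0500 = 0.7271.

0.7271


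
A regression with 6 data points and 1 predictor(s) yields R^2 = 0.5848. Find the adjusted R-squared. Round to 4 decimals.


Plug in: Adj R^2 = 1 - (1 - 0.5848) * 5/4.
= 1 - 0.4152 * 5/4
= 1 - 2.0760 / 4
= 1 - 0.5190 = 0.4810.

0.4810


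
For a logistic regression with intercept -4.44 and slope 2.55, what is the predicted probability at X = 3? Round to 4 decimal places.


Compute z = -4.44 + (2.55)(3) = 3.2100.
exp(-z) = 0.0404.
P = 1/(1 + 0.0404) = 0.9612.

0.9612


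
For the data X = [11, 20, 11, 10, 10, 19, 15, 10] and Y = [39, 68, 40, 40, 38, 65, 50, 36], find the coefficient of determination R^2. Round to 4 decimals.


The fitted line is Y = 7.0891 + 3.0121*X.
SSres = 17.4818, SStot = 1138.0000.
R^2 = 1 - SSres/SStot = 0.9846.

0.9846


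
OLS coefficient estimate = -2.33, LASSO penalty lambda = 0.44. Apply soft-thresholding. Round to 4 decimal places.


Check: |-2.33| = 2.33 vs lambda = 0.44.
Since |beta| > lambda, coefficient = sign(beta)*(|beta| - lambda) = -1.8900.
Soft-thresholded coefficient = -1.8900.

-1.8900


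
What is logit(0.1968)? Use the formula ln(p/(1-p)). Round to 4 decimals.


Compute the odds: 0.1968/0.8032 = 0.2450.
Take the natural log: ln(0.2450) = -1.4064.

-1.4064


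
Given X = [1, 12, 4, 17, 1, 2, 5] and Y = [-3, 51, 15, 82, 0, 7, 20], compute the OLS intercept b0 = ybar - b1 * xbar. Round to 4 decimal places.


The slope is b1 = 5.0219.
Sample means are xbar = 6.0000 and ybar = 24.5714.
Intercept: b0 = 24.5714 - (5.0219)(6.0000) = -5.5602.

-5.5602


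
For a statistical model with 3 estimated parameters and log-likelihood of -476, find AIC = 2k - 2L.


Compute:
2k = 2*3 = 6.
-2*loglik = -2*(-476) = 952.
AIC = 6 + 952 = 958.

958


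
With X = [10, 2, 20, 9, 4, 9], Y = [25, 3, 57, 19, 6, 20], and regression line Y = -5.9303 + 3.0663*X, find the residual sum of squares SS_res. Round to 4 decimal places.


For each point, residual = actual - predicted.
Residuals: [0.2673, 2.7977, 1.6043, -2.6664, -0.3349, -1.6664].
Sum of squared residuals = 20.4711.

20.4711


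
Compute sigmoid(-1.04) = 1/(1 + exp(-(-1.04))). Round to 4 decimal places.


exp(1.0400) = 2.8292.
1 + exp(-z) = 3.8292.
sigmoid = 1/3.8292 = 0.2611.

0.2611


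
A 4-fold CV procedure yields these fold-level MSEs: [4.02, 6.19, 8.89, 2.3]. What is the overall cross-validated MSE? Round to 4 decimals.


Sum of fold MSEs = 21.4000.
Average = 21.4000 / 4 = 5.3500.

5.3500


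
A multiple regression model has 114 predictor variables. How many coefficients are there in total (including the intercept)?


Total coefficients = number of predictors + 1 (for the intercept).
= 114 + 1 = 115.

115


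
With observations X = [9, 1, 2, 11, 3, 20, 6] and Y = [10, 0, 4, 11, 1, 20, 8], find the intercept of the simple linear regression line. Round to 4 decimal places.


Compute b1 = 1.0118 from the OLS formula.
With xbar = 7.4286 and ybar = 7.7143, the intercept is:
b0 = 7.7143 - 1.0118 * 7.4286 = 0.1978.

0.1978


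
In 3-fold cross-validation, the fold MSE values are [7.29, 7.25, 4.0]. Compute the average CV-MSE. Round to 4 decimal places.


Add all fold MSEs: 18.5400.
Divide by k = 3: 18.5400/3 = 6.1800.

6.1800


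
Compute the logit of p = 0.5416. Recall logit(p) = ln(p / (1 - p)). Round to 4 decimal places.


1 - p = 0.4584.
p/(1-p) = 1.1815.
logit = ln(1.1815) = 0.1668.

0.1668


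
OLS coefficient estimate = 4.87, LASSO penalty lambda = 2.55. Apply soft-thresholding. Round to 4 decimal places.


|beta_OLS| = 4.87.
lambda = 2.55.
Since |beta| > lambda, coefficient = sign(beta)*(|beta| - lambda) = 2.3200.
Result = 2.3200.

2.3200


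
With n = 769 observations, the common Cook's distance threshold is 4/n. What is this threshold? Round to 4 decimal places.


The threshold is 4/n.
4/769 = 0.0052.

0.0052


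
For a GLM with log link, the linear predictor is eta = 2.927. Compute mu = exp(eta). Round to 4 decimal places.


Apply the inverse link:
mu = e^2.927 = 18.6715.

18.6715


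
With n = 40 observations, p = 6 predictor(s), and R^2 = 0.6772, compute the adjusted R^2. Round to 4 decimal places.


Plug in: Adj R^2 = 1 - (1 - 0.6772) * 39/33.
= 1 - 0.3228 * 39/33
= 1 - 12.5892 / 33
= 1 - 0.3815 = 0.6185.

0.6185


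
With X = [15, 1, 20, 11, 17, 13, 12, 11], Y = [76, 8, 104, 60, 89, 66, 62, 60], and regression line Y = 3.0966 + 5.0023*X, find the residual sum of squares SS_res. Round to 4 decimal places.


Compute predicted values, then residuals = yi - yhat_i.
Residuals: [-2.1311, -0.0989, 0.8574, 1.8781, 0.8643, -2.1265, -1.1242, 1.8781].
SSres = sum(residual^2) = 18.8739.

18.8739


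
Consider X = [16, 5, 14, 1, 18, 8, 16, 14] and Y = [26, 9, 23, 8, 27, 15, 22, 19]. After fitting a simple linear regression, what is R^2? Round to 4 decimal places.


The fitted line is Y = 5.2894 + 1.1596*X.
SSres = 24.2510, SStot = 373.8750.
R^2 = 1 - SSres/SStot = 0.9351.

0.9351


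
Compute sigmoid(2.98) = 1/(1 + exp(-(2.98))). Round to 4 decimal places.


exp(-2.9800) = 0.0508.
1 + exp(-z) = 1.0508.
sigmoid = 1/1.0508 = 0.9517.

0.9517


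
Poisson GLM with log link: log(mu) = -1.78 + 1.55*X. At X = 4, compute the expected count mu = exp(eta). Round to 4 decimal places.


Compute eta = -1.78 + 1.55 * 4 = 4.4200.
Apply inverse link: mu = e^4.4200 = 83.0963.

83.0963


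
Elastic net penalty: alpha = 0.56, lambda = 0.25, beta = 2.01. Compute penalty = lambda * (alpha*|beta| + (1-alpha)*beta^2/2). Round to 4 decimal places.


alpha * |beta| = 0.56 * 2.01 = 1.1256.
(1-alpha) * beta^2/2 = 0.44 * 4.0401/2 = 0.8888.
Total = 0.25 * (1.1256 + 0.8888) = 0.5036.

0.5036


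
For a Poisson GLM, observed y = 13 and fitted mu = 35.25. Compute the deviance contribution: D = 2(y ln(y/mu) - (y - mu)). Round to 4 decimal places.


First: ln(13/35.25) = -0.997516.
Then: 13 * -0.997516 = -12.967708.
y - mu = 13 - 35.25 = -22.25.
D = 2(-12.967708 - -22.25) = 18.564584, which rounds to 18.5646.

18.5646


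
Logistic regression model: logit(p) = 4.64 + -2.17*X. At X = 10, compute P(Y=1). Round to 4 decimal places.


Compute z = 4.64 + (-2.17)(10) = -17.0600.
exp(-z) = 25648611.6138.
P = 1/(1 + 25648611.6138) = 0.0000.

0.0000


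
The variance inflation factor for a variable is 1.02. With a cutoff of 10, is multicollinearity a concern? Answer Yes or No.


The threshold is 10.
VIF = 1.02 is < 10.
Multicollinearity indication: No.

No


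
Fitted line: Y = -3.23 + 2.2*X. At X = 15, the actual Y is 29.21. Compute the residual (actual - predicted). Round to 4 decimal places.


Predicted = -3.23 + 2.2 * 15 = 29.7700.
Residual = 29.21 - 29.7700 = -0.5600.

-0.5600


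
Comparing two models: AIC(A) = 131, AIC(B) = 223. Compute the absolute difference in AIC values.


|AIC_A - AIC_B| = |131 - 223| = 92.
Model A is preferred (lower AIC).

92


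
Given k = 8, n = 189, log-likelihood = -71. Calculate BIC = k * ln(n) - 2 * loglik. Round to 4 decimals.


Compute k*ln(n) = 8*ln(189) = 8*5.241747 = 41.933976.
Then -2*loglik = 142.
BIC = 41.933976 + 142 = 183.933976, which rounds to 183.9340.

183.9340


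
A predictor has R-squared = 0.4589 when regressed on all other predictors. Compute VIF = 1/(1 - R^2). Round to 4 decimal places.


VIF = 1 / (1 - 0.4589).
= 1 / 0.5411 = 1.8481.

1.8481


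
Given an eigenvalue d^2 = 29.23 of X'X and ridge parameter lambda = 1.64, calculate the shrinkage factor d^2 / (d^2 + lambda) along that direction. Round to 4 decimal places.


d^2 + lambda = 29.23 + 1.64 = 30.8700.
Shrinkage factor = 29.23/30.8700 = 0.9469.

0.9469


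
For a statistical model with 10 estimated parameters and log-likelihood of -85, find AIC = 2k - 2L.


Compute:
2k = 2*10 = 20.
-2*loglik = -2*(-85) = 170.
AIC = 20 + 170 = 190.

190


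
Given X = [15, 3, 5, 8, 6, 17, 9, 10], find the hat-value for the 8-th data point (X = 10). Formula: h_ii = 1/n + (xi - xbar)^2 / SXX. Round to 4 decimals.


Compute xbar = 9.1250 with n = 8 observations.
SXX = 162.8750.
Leverage = 1/8 + (10 - 9.1250)^2/162.8750 = 0.1297.

0.1297


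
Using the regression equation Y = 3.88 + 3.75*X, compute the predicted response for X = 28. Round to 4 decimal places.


Substitute X = 28 into the equation:
Y = 3.88 + 3.75 * 28 = 3.88 + 105.0000 = 108.8800.

108.8800


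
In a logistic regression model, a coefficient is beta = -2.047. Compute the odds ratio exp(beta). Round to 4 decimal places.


The odds ratio is computed as:
OR = e^(-2.047) = 0.1291.

0.1291


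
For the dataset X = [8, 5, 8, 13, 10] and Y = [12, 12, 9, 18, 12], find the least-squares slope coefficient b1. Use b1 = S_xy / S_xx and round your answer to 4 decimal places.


Calculate xbar = 8.8000, ybar = 12.6000.
S_xx = 34.8000, S_xy = 27.6000.
Using b1 = S_xy / S_xx = 27.6000 / 34.8000, we get b1 = 0.7931.

0.7931


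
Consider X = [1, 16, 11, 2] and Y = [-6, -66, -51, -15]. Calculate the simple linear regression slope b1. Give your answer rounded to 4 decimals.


Calculate xbar = 7.5000, ybar = -34.5000.
S_xx = 157.0000, S_xy = -618.0000.
Using b1 = S_xy / S_xx = -618.0000 / 157.0000, we get b1 = -3.9363.

-3.9363


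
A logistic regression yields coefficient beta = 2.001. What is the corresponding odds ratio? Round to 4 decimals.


The odds ratio is computed as:
OR = e^(2.001) = 7.3964.

7.3964


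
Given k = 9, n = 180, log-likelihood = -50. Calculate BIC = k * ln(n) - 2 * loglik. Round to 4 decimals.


ln(180) = 5.192957.
k * ln(n) = 9 * 5.192957 = 46.736613.
-2L = 100.
BIC = 46.736613 + 100 = 146.736613, which rounds to 146.7366.

146.7366


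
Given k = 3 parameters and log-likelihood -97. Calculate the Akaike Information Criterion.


Compute:
2k = 2*3 = 6.
-2*loglik = -2*(-97) = 194.
AIC = 6 + 194 = 200.

200


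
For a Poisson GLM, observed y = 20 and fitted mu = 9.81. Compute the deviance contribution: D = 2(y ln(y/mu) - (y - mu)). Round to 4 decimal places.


First: ln(20/9.81) = 0.712330.
Then: 20 * 0.712330 = 14.246600.
y - mu = 20 - 9.81 = 10.19.
D = 2(14.246600 - 10.19) = 8.113200, which rounds to 8.1132.

8.1132


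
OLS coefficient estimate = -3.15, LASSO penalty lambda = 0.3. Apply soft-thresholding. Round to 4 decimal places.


Absolute value: |-3.15| = 3.15.
Compare to lambda = 0.3.
Since |beta| > lambda, coefficient = sign(beta)*(|beta| - lambda) = -2.8500.

-2.8500


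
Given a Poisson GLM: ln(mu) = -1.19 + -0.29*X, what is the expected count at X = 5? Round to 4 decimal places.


Compute eta = -1.19 + -0.29 * 5 = -2.6400.
Apply inverse link: mu = e^-2.6400 = 0.0714.

0.0714


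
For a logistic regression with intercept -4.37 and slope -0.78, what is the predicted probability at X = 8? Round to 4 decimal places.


Compute z = -4.37 + (-0.78)(8) = -10.6100.
exp(-z) = 40538.1993.
P = 1/(1 + 40538.1993) = 0.0000.

0.0000


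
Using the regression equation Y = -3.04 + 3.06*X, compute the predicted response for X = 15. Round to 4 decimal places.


Plug X = 15 into Y = -3.04 + 3.06*X:
Y = -3.04 + 45.9000 = 42.8600.

42.8600


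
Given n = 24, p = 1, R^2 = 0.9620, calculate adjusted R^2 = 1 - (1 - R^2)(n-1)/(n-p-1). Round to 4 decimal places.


Using the formula:
(1 - 0.9620) = 0.0380.
Multiply by 23/22: 0.0380 * 23 = 0.8740, then 0.8740 / 22 = 0.0397.
Adj R^2 = 1 - 0.0397 = 0.9603.

0.9603


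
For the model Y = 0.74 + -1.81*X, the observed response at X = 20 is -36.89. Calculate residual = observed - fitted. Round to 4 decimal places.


Fitted value at X = 20 is yhat = 0.74 + -1.81*20 = -35.4600.
Residual = -36.89 - -35.4600 = -1.4300.

-1.4300


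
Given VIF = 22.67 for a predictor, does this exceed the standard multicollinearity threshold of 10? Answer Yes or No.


The threshold is 10.
VIF = 22.67 is >= 10.
Multicollinearity indication: Yes.

Yes


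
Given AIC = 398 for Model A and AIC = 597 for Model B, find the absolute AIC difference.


Absolute difference = |398 - 597| = 199.
The model with lower AIC (A) is preferred.

199


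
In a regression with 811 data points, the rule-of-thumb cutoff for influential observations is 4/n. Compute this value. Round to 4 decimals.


Cook's distance cutoff = 4/n = 4/811.
= 0.0049.

0.0049


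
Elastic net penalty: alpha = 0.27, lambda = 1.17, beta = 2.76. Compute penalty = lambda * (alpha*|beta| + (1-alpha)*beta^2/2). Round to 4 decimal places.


L1 component = 0.27 * |2.76| = 0.7452.
L2 component = 0.73 * 2.76^2 / 2 = 2.7804.
Penalty = 1.17 * (0.7452 + 2.7804) = 1.17 * 3.5256 = 4.1250.

4.1250


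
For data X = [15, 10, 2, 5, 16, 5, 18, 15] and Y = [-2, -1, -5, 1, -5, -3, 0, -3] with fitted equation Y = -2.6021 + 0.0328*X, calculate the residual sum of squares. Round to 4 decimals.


For each point, residual = actual - predicted.
Residuals: [0.1101, 1.2741, -2.4635, 3.4381, -2.9227, -0.5619, 2.0117, -0.8899].
Sum of squared residuals = 33.2216.

33.2216


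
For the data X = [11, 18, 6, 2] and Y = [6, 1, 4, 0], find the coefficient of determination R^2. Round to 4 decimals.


The fitted line is Y = 2.3450 + 0.0438*X.
SSres = 22.4764, SStot = 22.7500.
R^2 = 1 - SSres/SStot = 0.0120.

0.0120


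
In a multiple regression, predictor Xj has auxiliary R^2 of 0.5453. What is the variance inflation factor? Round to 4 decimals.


VIF = 1 / (1 - 0.5453).
= 1 / 0.4547 = 2.1993.

2.1993


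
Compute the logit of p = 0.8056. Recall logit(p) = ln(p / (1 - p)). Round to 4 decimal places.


The odds are p/(1-p) = 0.8056 / 0.1944 = 4.1440.
logit(p) = ln(4.1440) = 1.4217.

1.4217


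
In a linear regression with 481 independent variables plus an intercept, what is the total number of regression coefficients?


Each predictor gets one coefficient, plus one intercept.
Total parameters = 481 + 1 = 482.

482


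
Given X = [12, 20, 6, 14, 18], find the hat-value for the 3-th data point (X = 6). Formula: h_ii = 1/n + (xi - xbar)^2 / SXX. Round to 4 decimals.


Compute xbar = 14.0000 with n = 5 observations.
SXX = 120.0000.
Leverage = 1/5 + (6 - 14.0000)^2/120.0000 = 0.7333.

0.7333


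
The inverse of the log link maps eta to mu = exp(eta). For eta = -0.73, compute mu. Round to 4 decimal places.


mu = exp(eta) = exp(-0.73).
= 0.4819.

0.4819


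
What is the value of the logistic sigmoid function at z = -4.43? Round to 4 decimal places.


First, exp(4.4300) = 83.9314.
Then sigma(z) = 1/(1 + 83.9314) = 0.0118.

0.0118


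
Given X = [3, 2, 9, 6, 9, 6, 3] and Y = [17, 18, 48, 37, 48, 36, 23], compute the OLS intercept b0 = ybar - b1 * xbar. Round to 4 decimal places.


First find the slope: b1 = 4.5402.
Means: xbar = 5.4286, ybar = 32.4286.
b0 = ybar - b1 * xbar = 32.4286 - 4.5402 * 5.4286 = 7.7816.

7.7816


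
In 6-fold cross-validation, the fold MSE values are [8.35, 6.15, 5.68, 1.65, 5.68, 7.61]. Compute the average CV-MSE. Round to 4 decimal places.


Sum of fold MSEs = 35.1200.
Average = 35.1200 / 6 = 5.8533.

5.8533


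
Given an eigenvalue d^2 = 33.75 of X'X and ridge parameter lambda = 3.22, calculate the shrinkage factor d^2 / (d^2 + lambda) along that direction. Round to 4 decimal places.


d^2 + lambda = 33.75 + 3.22 = 36.9700.
Shrinkage factor = 33.75/36.9700 = 0.9129.

0.9129


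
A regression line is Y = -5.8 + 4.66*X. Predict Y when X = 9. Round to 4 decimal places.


Substitute X = 9 into the equation:
Y = -5.8 + 4.66 * 9 = -5.8 + 41.9400 = 36.1400.

36.1400


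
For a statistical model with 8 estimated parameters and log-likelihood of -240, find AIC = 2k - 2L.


Compute:
2k = 2*8 = 16.
-2*loglik = -2*(-240) = 480.
AIC = 16 + 480 = 496.

496


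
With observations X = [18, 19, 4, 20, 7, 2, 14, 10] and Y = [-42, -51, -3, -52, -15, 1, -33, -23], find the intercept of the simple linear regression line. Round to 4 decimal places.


The slope is b1 = -2.9247.
Sample means are xbar = 11.7500 and ybar = -27.2500.
Intercept: b0 = -27.2500 - (-2.9247)(11.7500) = 7.1158.

7.1158


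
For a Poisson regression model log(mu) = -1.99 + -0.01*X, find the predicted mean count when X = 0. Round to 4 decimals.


eta = -1.99 + -0.01 * 0 = -1.9900.
mu = exp(-1.9900) = 0.1367.

0.1367


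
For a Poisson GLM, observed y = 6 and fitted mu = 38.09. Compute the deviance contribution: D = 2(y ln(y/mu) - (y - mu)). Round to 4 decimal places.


y/mu = 6/38.09 = 0.157522 (approx.), and ln(6/38.09) = -1.848192.
y * ln(y/mu) = 6 * -1.848192 = -11.089152.
y - mu = -32.09.
D = 2 * (-11.089152 - -32.09) = 42.001696, which rounds to 42.0017.

42.0017


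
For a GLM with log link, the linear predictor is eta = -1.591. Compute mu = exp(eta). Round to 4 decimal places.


Apply the inverse link:
mu = e^-1.591 = 0.2037.

0.2037


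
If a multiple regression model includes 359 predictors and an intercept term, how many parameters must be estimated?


Total coefficients = number of predictors + 1 (for the intercept).
= 359 + 1 = 360.

360


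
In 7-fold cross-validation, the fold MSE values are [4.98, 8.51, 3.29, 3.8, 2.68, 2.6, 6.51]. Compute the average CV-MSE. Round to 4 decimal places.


Add all fold MSEs: 32.3700.
Divide by k = 7: 32.3700/7 = 4.6243.

4.6243


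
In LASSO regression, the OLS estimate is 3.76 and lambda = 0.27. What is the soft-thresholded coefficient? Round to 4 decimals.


Check: |3.76| = 3.76 vs lambda = 0.27.
Since |beta| > lambda, coefficient = sign(beta)*(|beta| - lambda) = 3.4900.
Soft-thresholded coefficient = 3.4900.

3.4900


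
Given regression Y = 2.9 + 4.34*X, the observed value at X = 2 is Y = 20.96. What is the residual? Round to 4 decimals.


Compute yhat = 2.9 + (4.34)(2) = 11.5800.
Residual = actual - predicted = 20.96 - 11.5800 = 9.3800.

9.3800


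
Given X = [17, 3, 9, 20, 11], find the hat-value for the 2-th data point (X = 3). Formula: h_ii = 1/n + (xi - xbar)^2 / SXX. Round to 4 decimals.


Compute xbar = 12.0000 with n = 5 observations.
SXX = 180.0000.
Leverage = 1/5 + (3 - 12.0000)^2/180.0000 = 0.6500.

0.6500


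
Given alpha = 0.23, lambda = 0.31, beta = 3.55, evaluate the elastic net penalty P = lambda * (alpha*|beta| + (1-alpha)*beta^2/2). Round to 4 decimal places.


L1 component = 0.23 * |3.55| = 0.8165.
L2 component = 0.77 * 3.55^2 / 2 = 4.8520.
Penalty = 0.31 * (0.8165 + 4.8520) = 0.31 * 5.6685 = 1.7572.

1.7572


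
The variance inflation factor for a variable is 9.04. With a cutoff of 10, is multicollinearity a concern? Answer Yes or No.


The threshold is 10.
VIF = 9.04 is < 10.
Multicollinearity indication: No.

No


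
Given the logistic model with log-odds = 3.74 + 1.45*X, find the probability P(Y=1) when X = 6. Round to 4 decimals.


z = 3.74 + 1.45 * 6 = 12.4400.
Sigmoid: P = 1 / (1 + exp(-12.4400)) = 1.0000.

1.0000


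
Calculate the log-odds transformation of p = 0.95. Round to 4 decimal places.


Compute the odds: 0.95/0.05 = 19.0000.
Take the natural log: ln(19.0000) = 2.9444.

2.9444


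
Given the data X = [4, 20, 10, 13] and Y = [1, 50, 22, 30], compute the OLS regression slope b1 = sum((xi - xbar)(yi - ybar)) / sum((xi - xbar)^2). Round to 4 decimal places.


First compute the means: xbar = 11.7500, ybar = 25.7500.
Then S_xx = sum((xi - xbar)^2) = 132.7500.
S_xy = sum((xi - xbar)(yi - ybar)) = 403.7500.
b1 = S_xy / S_xx = 403.7500 / 132.7500 = 3.0414.

3.0414


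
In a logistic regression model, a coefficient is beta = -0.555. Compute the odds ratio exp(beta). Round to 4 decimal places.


The odds ratio is computed as:
OR = e^(-0.555) = 0.5741.

0.5741


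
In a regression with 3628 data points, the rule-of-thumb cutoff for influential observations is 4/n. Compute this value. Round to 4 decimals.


The threshold is 4/n.
4/3628 = 0.0011.

0.0011


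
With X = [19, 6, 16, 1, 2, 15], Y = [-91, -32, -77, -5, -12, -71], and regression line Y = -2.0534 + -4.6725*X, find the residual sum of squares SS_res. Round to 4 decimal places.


For each point, residual = actual - predicted.
Residuals: [-0.1691, -1.9116, -0.1866, 1.7259, -0.6016, 1.1409].
Sum of squared residuals = 8.3599.

8.3599


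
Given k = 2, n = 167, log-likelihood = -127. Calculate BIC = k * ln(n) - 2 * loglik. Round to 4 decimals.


ln(167) = 5.117994.
k * ln(n) = 2 * 5.117994 = 10.235988.
-2L = 254.
BIC = 10.235988 + 254 = 264.235988, which rounds to 264.2360.

264.2360


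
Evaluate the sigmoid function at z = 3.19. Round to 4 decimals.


First, exp(-3.1900) = 0.0412.
Then sigma(z) = 1/(1 + 0.0412) = 0.9605.

0.9605


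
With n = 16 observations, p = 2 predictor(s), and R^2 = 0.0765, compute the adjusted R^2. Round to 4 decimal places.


Plug in: Adj R^2 = 1 - (1 - 0.0765) * 15/13.
= 1 - 0.9235 * 15/13
= 1 - 13.8525 / 13
= 1 - 1.0656 = -0.0656.

-0.0656


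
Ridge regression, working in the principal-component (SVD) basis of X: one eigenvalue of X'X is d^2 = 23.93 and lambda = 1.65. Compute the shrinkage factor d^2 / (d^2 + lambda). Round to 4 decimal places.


Compute the denominator: 23.93 + 1.65 = 25.5800.
Shrinkage factor = 23.93 / 25.5800 = 0.9355.

0.9355


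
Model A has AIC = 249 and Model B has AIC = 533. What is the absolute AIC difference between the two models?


Absolute difference = |249 - 533| = 284.
The model with lower AIC (A) is preferred.

284


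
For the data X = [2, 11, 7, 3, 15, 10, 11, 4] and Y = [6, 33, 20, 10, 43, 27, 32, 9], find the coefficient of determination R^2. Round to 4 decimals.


After computing the OLS fit (b0=-0.2720, b1=2.8917):
SSres = 13.1285, SStot = 1258.0000.
R^2 = 1 - 13.1285/1258.0000 = 0.9896.

0.9896


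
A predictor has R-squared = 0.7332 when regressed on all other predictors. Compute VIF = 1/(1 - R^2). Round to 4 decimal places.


Using VIF = 1/(1 - R^2_j):
1 - 0.7332 = 0.2668.
VIF = 3.7481.

3.7481


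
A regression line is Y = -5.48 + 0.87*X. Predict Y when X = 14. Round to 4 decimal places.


Substitute X = 14 into the equation:
Y = -5.48 + 0.87 * 14 = -5.48 + 12.1800 = 6.7000.

6.7000


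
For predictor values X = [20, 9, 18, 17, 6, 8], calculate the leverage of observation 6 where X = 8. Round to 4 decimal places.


Compute xbar = 13.0000 with n = 6 observations.
SXX = 180.0000.
Leverage = 1/6 + (8 - 13.0000)^2/180.0000 = 0.3056.

0.3056


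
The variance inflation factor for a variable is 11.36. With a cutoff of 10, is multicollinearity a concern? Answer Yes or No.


The threshold is 10.
VIF = 11.36 is >= 10.
Multicollinearity indication: Yes.

Yes


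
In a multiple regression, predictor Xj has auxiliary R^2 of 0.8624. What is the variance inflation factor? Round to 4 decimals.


Denominator: 1 - 0.8624 = 0.1376.
VIF = 1 / 0.1376 = 7.2674.

7.2674


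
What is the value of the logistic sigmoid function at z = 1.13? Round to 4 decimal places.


exp(-1.1300) = 0.3230.
1 + exp(-z) = 1.3230.
sigmoid = 1/1.3230 = 0.7558.

0.7558


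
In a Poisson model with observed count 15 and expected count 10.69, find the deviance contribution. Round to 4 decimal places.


Compute y*ln(y/mu) = 15*ln(15/10.69) = 15*0.338741 = 5.081115.
y - mu = 4.31.
D = 2*(5.081115 - (4.31)) = 1.542230, which rounds to 1.5422.

1.5422


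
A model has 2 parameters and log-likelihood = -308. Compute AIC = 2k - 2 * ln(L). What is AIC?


AIC = 2*2 - 2*(-308).
= 4 + 616 = 620.

620


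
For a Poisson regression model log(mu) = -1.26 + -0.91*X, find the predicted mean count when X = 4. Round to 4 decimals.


eta = -1.26 + -0.91 * 4 = -4.9000.
mu = exp(-4.9000) = 0.0074.

0.0074


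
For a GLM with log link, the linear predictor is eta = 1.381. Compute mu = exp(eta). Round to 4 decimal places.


mu = exp(eta) = exp(1.381).
= 3.9789.

3.9789


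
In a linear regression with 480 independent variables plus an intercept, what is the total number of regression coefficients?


Including the intercept, the model has 480 predictor coefficients + 1 intercept.
Total = 481.

481


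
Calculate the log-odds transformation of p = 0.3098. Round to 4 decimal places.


1 - p = 0.6902.
p/(1-p) = 0.4489.
logit = ln(0.4489) = -0.8011.

-0.8011


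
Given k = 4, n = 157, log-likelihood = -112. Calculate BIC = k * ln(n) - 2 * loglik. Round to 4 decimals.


ln(157) = 5.056246.
k * ln(n) = 4 * 5.056246 = 20.224984.
-2L = 224.
BIC = 20.224984 + 224 = 244.224984, which rounds to 244.2250.

244.2250


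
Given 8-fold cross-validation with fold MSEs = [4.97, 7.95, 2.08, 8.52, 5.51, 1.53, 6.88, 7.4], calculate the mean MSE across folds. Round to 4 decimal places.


Add all fold MSEs: 44.8400.
Divide by k = 8: 44.8400/8 = 5.6050.

5.6050


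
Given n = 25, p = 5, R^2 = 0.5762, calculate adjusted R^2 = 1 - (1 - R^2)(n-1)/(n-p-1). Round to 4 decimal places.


Plug in: Adj R^2 = 1 - (1 - 0.5762) * 24/19.
= 1 - 0.4238 * 24/19
= 1 - 10.1712 / 19
= 1 - 0.5353 = 0.4647.

0.4647


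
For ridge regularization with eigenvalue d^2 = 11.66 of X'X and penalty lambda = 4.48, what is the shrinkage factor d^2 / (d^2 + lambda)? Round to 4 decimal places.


Compute the denominator: 11.66 + 4.48 = 16.1400.
Shrinkage factor = 11.66 / 16.1400 = 0.7224.

0.7224


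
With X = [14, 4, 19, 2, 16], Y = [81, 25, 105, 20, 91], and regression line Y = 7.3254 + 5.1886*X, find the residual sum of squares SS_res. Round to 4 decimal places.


Predicted values from Y = 7.3254 + 5.1886*X.
Residuals: [1.0342, -3.0798, -0.9088, 2.2974, 0.6570].
SSres = 17.0904.

17.0904


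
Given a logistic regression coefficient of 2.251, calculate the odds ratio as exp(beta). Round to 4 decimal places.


exp(2.251) = 9.4972.
So the odds ratio is 9.4972.

9.4972


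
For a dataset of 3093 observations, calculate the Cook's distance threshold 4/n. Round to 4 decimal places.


Using the rule of thumb:
Threshold = 4 / 3093 = 0.0013.

0.0013


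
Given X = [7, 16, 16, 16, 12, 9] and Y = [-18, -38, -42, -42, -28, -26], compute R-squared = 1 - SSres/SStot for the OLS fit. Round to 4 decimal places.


The fitted line is Y = -1.8908 + -2.4034*X.
SSres = 25.0924, SStot = 483.3333.
R^2 = 1 - SSres/SStot = 0.9481.

0.9481


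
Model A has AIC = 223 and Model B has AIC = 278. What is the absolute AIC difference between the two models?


Compute |223 - 278| = 55.
Model A has the smaller AIC.

55


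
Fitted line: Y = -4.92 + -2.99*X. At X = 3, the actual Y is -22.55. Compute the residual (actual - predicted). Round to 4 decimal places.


Fitted value at X = 3 is yhat = -4.92 + -2.99*3 = -13.8900.
Residual = -22.55 - -13.8900 = -8.6600.

-8.6600


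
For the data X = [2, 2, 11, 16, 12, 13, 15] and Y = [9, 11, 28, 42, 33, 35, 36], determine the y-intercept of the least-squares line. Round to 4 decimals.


Compute b1 = 2.1852 from the OLS formula.
With xbar = 10.1429 and ybar = 27.7143, the intercept is:
b0 = 27.7143 - 2.1852 * 10.1429 = 5.5500.

5.5500


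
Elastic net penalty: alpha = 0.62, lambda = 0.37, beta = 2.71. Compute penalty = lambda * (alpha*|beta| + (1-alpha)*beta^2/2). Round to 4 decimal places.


alpha * |beta| = 0.62 * 2.71 = 1.6802.
(1-alpha) * beta^2/2 = 0.38 * 7.3441/2 = 1.3954.
Total = 0.37 * (1.6802 + 1.3954) = 1.1380.

1.1380


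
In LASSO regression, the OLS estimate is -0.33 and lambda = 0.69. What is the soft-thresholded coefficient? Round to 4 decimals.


Check: |-0.33| = 0.33 vs lambda = 0.69.
Since |beta| <= lambda, the coefficient is set to 0.
Soft-thresholded coefficient = 0.0000.

0.0000


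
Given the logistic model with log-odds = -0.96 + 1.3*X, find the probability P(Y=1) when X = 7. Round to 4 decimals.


Compute z = -0.96 + (1.3)(7) = 8.1400.
exp(-z) = 0.0003.
P = 1/(1 + 0.0003) = 0.9997.

0.9997


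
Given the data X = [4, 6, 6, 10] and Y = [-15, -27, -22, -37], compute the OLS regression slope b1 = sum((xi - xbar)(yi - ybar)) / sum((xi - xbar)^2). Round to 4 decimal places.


Calculate xbar = 6.5000, ybar = -25.2500.
S_xx = 19.0000, S_xy = -67.5000.
Using b1 = S_xy / S_xx = -67.5000 / 19.0000, we get b1 = -3.5526.

-3.5526


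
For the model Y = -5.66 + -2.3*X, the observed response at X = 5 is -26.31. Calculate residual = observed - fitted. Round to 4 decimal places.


Compute yhat = -5.66 + (-2.3)(5) = -17.1600.
Residual = actual - predicted = -26.31 - -17.1600 = -9.1500.

-9.1500


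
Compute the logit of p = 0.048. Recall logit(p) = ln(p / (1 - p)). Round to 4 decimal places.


The odds are p/(1-p) = 0.048 / 0.952 = 0.0504.
logit(p) = ln(0.0504) = -2.9874.

-2.9874


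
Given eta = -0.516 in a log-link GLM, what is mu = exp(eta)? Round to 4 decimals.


The inverse log link gives:
mu = exp(-0.516) = 0.5969.

0.5969


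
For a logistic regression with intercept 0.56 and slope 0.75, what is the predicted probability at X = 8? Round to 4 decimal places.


z = 0.56 + 0.75 * 8 = 6.5600.
Sigmoid: P = 1 / (1 + exp(-6.5600)) = 0.9986.

0.9986


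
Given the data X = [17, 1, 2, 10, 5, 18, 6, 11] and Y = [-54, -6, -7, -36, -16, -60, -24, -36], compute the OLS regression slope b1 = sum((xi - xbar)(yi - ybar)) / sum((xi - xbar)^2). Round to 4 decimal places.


The sample means are xbar = 8.7500 and ybar = -29.8750.
Compute S_xx = 287.5000 and S_xy = -906.7500.
Slope b1 = S_xy / S_xx = -906.7500 / 287.5000 = -3.1539.

-3.1539


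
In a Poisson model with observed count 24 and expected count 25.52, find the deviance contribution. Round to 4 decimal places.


y/mu = 24/25.52 = 0.940439 (approx.), and ln(24/25.52) = -0.061409.
y * ln(y/mu) = 24 * -0.061409 = -1.473816.
y - mu = -1.52.
D = 2 * (-1.473816 - -1.52) = 0.092368, which rounds to 0.0924.

0.0924


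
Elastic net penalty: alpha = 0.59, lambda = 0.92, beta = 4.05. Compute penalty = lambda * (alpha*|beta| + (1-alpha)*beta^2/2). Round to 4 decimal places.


Compute:
L1 = 0.59 * 4.05 = 2.3895.
L2 = 0.41 * 4.05^2 / 2 = 3.3625.
Penalty = 0.92 * (2.3895 + 3.3625) = 5.2919.

5.2919


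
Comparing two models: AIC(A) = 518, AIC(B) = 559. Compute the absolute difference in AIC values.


Absolute difference = |518 - 559| = 41.
The model with lower AIC (A) is preferred.

41


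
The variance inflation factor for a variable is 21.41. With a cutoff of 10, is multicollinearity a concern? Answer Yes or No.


Check: VIF = 21.41 vs threshold = 10.
Since 21.41 >= 10, the answer is Yes.

Yes


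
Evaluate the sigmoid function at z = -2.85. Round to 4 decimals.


exp(2.8500) = 17.2878.
1 + exp(-z) = 18.2878.
sigmoid = 1/18.2878 = 0.0547.

0.0547


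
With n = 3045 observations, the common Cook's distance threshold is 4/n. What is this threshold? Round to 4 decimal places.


Cook's distance cutoff = 4/n = 4/3045.
= 0.0013.

0.0013


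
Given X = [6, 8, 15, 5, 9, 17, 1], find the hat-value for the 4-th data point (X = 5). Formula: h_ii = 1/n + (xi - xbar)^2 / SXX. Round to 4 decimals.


Compute xbar = 8.7143 with n = 7 observations.
SXX = 189.4286.
Leverage = 1/7 + (5 - 8.7143)^2/189.4286 = 0.2157.

0.2157


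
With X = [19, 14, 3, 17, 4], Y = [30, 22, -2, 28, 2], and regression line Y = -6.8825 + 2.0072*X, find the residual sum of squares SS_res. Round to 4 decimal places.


For each point, residual = actual - predicted.
Residuals: [-1.2543, 0.7817, -1.1391, 0.7601, 0.8537].
Sum of squared residuals = 4.7884.

4.7884


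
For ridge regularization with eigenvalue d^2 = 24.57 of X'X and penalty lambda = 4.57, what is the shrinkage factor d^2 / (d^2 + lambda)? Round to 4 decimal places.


d^2 + lambda = 24.57 + 4.57 = 29.1400.
Shrinkage factor = 24.57/29.1400 = 0.8432.

0.8432


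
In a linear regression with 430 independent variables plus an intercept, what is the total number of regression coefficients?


Each predictor gets one coefficient, plus one intercept.
Total parameters = 430 + 1 = 431.

431


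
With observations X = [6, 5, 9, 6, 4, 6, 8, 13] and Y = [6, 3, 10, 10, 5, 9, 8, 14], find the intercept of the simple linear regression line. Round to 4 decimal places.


First find the slope: b1 = 1.0176.
Means: xbar = 7.1250, ybar = 8.1250.
b0 = ybar - b1 * xbar = 8.1250 - 1.0176 * 7.1250 = 0.8747.

0.8747


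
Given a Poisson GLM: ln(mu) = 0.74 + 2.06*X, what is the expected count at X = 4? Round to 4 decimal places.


Compute eta = 0.74 + 2.06 * 4 = 8.9800.
Apply inverse link: mu = e^8.9800 = 7942.6321.

7942.6321


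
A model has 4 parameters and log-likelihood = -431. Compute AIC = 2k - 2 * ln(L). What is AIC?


Compute:
2k = 2*4 = 8.
-2*loglik = -2*(-431) = 862.
AIC = 8 + 862 = 870.

870


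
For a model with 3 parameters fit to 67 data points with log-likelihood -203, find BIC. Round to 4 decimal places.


k * ln(n) = 3 * ln(67) = 3 * 4.204693 = 12.614079.
-2 * loglik = -2 * (-203) = 406.
BIC = 12.614079 + 406 = 418.614079, which rounds to 418.6141.

418.6141


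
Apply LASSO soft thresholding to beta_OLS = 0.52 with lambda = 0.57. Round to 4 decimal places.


|beta_OLS| = 0.52.
lambda = 0.57.
Since |beta| <= lambda, the coefficient is set to 0.
Result = 0.0000.

0.0000


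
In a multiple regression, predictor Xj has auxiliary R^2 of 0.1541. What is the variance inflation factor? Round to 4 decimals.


VIF = 1 / (1 - 0.1541).
= 1 / 0.8459 = 1.1822.

1.1822


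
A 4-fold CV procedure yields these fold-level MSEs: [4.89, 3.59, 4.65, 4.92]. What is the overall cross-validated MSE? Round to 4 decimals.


Sum of fold MSEs = 18.0500.
Average = 18.0500 / 4 = 4.5125.

4.5125


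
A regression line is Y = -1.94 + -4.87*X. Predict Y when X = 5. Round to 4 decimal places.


Plug X = 5 into Y = -1.94 + -4.87*X:
Y = -1.94 + -24.3500 = -26.2900.

-26.2900


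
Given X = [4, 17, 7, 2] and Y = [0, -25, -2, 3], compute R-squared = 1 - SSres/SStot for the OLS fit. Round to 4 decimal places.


The fitted line is Y = 8.2669 + -1.9023*X.
SSres = 12.7293, SStot = 494.0000.
R^2 = 1 - SSres/SStot = 0.9742.

0.9742


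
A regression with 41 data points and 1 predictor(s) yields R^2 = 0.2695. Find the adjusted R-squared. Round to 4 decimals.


Adjusted R^2 = 1 - (1 - R^2) * (n-1)/(n-p-1).
(1 - R^2) = 0.7305.
(n-1)/(n-p-1) = 40/39.
(1 - R^2) * (n-1) = 0.7305 * 40 = 29.2200.
Divide by (n-p-1): 29.2200 / 39 = 0.7492.
Adj R^2 = 1 - 0.7492 = 0.2508.

0.2508


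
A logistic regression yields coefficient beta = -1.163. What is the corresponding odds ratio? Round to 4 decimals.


exp(-1.163) = 0.3125.
So the odds ratio is 0.3125.

0.3125


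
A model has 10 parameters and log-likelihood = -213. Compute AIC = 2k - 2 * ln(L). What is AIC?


AIC = 2k - 2*loglik = 2(10) - 2(-213).
= 20 + 426 = 446.

446


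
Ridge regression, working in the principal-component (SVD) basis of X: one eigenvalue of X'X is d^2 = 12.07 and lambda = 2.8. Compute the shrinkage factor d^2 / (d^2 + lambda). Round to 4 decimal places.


Denominator = d^2 + lambda = 12.07 + 2.8 = 14.8700.
Shrinkage = 12.07 / 14.8700 = 0.8117.

0.8117


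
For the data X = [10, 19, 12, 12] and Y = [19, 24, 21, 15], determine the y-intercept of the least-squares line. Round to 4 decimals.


First find the slope: b1 = 0.6684.
Means: xbar = 13.2500, ybar = 19.7500.
b0 = ybar - b1 * xbar = 19.7500 - 0.6684 * 13.2500 = 10.8930.

10.8930


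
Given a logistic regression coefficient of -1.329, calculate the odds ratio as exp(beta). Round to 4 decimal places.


Odds ratio = exp(beta) = exp(-1.329).
= 0.2647.

0.2647


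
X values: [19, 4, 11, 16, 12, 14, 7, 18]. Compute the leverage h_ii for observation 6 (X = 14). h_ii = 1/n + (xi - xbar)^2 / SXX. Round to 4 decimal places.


Compute xbar = 12.6250 with n = 8 observations.
SXX = 191.8750.
Leverage = 1/8 + (14 - 12.6250)^2/191.8750 = 0.1349.

0.1349


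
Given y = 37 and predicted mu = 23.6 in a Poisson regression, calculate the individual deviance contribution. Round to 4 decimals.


First: ln(37/23.6) = 0.449671.
Then: 37 * 0.449671 = 16.637827.
y - mu = 37 - 23.6 = 13.4.
D = 2(16.637827 - 13.4) = 6.475654, which rounds to 6.4757.

6.4757


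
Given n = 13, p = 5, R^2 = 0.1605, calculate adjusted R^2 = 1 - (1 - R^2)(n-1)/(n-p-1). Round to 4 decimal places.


Adjusted R^2 = 1 - (1 - R^2) * (n-1)/(n-p-1).
(1 - R^2) = 0.8395.
(n-1)/(n-p-1) = 12/7.
(1 - R^2) * (n-1) = 0.8395 * 12 = 10.0740.
Divide by (n-p-1): 10.0740 / 7 = 1.4391.
Adj R^2 = 1 - 1.4391 = -0.4391.

-0.4391


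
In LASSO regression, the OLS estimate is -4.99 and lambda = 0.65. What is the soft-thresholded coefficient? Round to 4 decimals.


|beta_OLS| = 4.99.
lambda = 0.65.
Since |beta| > lambda, coefficient = sign(beta)*(|beta| - lambda) = -4.3400.
Result = -4.3400.

-4.3400


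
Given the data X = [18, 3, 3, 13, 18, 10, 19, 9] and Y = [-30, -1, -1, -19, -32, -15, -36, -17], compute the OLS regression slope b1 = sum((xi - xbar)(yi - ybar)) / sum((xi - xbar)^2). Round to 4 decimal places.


The sample means are xbar = 11.6250 and ybar = -18.8750.
Compute S_xx = 295.8750 and S_xy = -600.6250.
Slope b1 = S_xy / S_xx = -600.6250 / 295.8750 = -2.0300.

-2.0300


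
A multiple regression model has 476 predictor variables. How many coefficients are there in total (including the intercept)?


Each predictor gets one coefficient, plus one intercept.
Total parameters = 476 + 1 = 477.

477


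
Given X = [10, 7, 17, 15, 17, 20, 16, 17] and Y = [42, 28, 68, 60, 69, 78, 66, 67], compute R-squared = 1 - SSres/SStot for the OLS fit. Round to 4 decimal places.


The fitted line is Y = 2.3310 + 3.8601*X.
SSres = 11.0167, SStot = 1901.5000.
R^2 = 1 - SSres/SStot = 0.9942.

0.9942


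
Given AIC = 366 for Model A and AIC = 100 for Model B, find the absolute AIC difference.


Compute |366 - 100| = 266.
Model B has the smaller AIC.

266


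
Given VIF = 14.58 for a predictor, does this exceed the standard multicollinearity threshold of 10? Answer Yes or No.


Check: VIF = 14.58 vs threshold = 10.
Since 14.58 >= 10, the answer is Yes.

Yes


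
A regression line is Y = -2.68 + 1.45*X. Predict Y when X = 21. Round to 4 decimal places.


Substitute X = 21 into the equation:
Y = -2.68 + 1.45 * 21 = -2.68 + 30.4500 = 27.7700.

27.7700


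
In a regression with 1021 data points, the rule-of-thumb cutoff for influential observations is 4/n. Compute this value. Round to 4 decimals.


Using the rule of thumb:
Threshold = 4 / 1021 = 0.0039.

0.0039


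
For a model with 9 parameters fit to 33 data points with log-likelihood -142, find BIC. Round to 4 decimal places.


k * ln(n) = 9 * ln(33) = 9 * 3.496508 = 31.468572.
-2 * loglik = -2 * (-142) = 284.
BIC = 31.468572 + 284 = 315.468572, which rounds to 315.4686.

315.4686


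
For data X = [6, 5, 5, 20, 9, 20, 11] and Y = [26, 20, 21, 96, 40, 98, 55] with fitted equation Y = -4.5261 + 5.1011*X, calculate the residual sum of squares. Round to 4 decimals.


For each point, residual = actual - predicted.
Residuals: [-0.0805, -0.9794, 0.0206, -1.4959, -1.3838, 0.5041, 3.4140].
Sum of squared residuals = 17.0283.

17.0283


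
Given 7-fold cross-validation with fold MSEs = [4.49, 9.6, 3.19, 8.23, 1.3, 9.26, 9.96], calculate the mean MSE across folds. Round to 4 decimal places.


Add all fold MSEs: 46.0300.
Divide by k = 7: 46.0300/7 = 6.5757.

6.5757
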